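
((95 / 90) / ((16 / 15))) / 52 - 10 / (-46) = 27145 / 114816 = 0.24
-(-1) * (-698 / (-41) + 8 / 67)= 17.14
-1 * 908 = -908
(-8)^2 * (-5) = -320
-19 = -19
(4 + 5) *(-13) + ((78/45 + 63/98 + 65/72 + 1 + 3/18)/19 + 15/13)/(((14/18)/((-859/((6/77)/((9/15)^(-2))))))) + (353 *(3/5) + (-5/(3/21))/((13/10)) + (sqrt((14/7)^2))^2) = -203791933343/3734640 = -54568.03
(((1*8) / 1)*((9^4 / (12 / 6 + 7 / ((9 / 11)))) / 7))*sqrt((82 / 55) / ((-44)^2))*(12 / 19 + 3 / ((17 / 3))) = 1771470*sqrt(4510) / 5198039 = 22.89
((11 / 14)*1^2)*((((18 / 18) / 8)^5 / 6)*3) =11 / 917504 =0.00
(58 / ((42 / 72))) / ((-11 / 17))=-11832 / 77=-153.66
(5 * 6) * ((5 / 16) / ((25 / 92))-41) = -1195.50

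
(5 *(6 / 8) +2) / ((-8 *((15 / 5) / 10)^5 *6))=-71875 / 1458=-49.30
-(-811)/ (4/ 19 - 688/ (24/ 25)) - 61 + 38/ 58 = -61.48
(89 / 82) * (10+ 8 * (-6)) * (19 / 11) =-32129 / 451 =-71.24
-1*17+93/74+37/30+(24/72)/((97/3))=-780586/53835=-14.50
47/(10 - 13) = -47/3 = -15.67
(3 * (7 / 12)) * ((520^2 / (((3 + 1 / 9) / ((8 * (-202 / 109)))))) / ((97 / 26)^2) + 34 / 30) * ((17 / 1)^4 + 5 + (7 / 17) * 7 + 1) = -1179703166847799574 / 87174385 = -13532681266.95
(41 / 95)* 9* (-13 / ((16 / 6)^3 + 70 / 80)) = -1036152 / 407075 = -2.55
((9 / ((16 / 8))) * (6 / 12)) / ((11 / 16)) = 36 / 11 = 3.27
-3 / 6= -1 / 2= -0.50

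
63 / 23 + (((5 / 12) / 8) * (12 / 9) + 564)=938635 / 1656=566.81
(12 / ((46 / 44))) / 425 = 264 / 9775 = 0.03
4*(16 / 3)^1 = 64 / 3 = 21.33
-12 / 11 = -1.09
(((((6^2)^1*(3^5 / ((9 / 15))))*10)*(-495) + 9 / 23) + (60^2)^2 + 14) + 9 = -59210976.61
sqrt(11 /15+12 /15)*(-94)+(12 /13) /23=12 /299 - 94*sqrt(345) /15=-116.36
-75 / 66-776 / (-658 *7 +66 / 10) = -489565 / 505934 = -0.97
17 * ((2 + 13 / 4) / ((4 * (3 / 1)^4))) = 119 / 432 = 0.28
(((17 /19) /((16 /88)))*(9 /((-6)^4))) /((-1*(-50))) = 187 /273600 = 0.00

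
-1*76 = -76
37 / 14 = 2.64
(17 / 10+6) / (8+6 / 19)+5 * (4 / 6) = 20189 / 4740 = 4.26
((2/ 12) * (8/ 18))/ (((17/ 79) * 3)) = 158/ 1377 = 0.11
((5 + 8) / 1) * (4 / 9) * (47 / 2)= 1222 / 9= 135.78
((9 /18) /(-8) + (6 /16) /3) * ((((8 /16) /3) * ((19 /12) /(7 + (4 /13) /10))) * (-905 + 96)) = -999115 /526464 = -1.90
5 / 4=1.25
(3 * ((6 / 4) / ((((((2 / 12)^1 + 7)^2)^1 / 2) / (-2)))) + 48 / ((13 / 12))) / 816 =44025 / 817258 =0.05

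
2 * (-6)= -12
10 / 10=1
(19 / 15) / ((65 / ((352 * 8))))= 54.88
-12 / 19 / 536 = -3 / 2546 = -0.00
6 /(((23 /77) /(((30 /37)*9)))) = 124740 /851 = 146.58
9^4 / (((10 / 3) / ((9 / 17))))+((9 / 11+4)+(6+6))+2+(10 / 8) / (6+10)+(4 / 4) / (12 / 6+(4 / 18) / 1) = 63513427 / 59840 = 1061.39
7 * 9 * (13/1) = 819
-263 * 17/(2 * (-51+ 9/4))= 8942/195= 45.86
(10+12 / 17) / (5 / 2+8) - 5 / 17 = 37 / 51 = 0.73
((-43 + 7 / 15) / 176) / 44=-29 / 5280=-0.01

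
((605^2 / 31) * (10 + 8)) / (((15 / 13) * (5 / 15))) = 552579.68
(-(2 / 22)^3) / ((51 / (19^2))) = -0.01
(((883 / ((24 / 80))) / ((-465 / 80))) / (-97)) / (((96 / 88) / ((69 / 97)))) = 8935960 / 2625111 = 3.40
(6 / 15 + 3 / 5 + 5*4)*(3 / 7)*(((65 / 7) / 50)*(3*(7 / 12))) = 117 / 40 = 2.92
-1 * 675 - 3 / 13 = -8778 / 13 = -675.23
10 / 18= 5 / 9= 0.56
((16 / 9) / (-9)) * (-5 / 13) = 80 / 1053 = 0.08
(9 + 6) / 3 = 5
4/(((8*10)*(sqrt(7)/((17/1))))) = 17*sqrt(7)/140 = 0.32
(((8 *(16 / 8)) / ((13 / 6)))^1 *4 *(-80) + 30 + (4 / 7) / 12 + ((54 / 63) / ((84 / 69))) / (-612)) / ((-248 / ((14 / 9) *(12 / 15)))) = 606345283 / 51793560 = 11.71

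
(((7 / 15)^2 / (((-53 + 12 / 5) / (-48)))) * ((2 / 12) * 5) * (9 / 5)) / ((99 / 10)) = 784 / 25047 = 0.03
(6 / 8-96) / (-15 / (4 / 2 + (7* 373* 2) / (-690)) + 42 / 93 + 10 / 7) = -52940839 / 2542324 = -20.82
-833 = -833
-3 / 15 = -1 / 5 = -0.20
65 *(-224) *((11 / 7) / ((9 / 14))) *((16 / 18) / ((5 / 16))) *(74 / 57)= -606814208 / 4617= -131430.41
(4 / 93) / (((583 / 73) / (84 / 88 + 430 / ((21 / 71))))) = 98126746 / 12524589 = 7.83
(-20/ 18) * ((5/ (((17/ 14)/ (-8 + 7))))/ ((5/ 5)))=700/ 153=4.58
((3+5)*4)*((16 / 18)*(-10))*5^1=-12800 / 9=-1422.22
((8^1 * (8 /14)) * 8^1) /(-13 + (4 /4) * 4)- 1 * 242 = -15502 /63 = -246.06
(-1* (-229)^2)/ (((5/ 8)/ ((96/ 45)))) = -13424896/ 75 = -178998.61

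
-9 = -9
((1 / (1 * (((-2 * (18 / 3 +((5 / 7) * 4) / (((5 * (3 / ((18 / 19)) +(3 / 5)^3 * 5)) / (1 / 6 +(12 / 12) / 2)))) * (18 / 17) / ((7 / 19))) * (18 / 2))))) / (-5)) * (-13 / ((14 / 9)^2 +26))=-6898073 / 23753233040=-0.00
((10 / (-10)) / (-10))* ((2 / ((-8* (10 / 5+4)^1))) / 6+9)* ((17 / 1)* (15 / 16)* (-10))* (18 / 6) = -429.98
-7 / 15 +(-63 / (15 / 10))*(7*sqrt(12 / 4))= -294*sqrt(3)- 7 / 15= -509.69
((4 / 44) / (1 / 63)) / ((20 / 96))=1512 / 55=27.49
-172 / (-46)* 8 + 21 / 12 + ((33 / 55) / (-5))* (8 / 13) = 944517 / 29900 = 31.59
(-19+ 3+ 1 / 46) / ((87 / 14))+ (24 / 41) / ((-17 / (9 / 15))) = -6024799 / 2324495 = -2.59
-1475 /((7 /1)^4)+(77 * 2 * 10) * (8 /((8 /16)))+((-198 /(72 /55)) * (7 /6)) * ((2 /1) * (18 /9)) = 344786755 /14406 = 23933.55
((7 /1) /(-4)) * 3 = -21 /4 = -5.25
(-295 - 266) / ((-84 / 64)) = 2992 / 7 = 427.43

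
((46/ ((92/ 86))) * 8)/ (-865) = -344/ 865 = -0.40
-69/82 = -0.84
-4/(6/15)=-10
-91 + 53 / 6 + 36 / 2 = -64.17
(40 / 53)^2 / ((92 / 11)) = 4400 / 64607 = 0.07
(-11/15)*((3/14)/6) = -11/420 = -0.03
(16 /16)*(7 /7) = 1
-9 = -9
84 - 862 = -778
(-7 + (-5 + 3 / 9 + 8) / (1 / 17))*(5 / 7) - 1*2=33.48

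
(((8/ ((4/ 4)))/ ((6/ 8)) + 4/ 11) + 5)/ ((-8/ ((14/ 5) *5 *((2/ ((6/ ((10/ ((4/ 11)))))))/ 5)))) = -3703/ 72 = -51.43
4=4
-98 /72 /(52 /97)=-4753 /1872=-2.54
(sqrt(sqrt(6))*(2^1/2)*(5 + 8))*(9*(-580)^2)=39358800*6^(1/4)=61599850.97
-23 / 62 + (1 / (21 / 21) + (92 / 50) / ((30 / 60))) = 6679 / 1550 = 4.31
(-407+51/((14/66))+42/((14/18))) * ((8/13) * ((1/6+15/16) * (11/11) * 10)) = -208820/273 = -764.91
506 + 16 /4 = 510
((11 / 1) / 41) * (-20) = -220 / 41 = -5.37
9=9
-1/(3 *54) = -1/162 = -0.01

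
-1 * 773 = -773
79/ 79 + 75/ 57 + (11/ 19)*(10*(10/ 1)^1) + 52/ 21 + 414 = 190198/ 399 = 476.69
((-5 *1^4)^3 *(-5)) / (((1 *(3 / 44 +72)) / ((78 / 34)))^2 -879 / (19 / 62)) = -3885310000 / 11696059373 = -0.33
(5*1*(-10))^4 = 6250000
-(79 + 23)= -102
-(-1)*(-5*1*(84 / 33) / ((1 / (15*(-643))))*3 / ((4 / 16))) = 16203600 / 11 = 1473054.55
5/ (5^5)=1/ 625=0.00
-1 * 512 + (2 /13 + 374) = -1792 /13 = -137.85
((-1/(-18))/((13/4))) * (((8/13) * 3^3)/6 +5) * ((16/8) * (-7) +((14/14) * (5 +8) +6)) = 1010/1521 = 0.66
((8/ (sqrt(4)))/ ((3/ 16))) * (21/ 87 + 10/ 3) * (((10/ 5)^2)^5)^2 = 20870856704/ 261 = 79964968.21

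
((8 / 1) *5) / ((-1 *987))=-40 / 987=-0.04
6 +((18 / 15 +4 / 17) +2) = 802 / 85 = 9.44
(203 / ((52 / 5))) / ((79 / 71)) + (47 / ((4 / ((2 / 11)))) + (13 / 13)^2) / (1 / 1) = 20.68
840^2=705600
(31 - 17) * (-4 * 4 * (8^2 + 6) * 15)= -235200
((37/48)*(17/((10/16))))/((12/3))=629/120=5.24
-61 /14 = -4.36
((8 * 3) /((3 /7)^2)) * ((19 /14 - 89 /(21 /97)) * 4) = -1927408 /9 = -214156.44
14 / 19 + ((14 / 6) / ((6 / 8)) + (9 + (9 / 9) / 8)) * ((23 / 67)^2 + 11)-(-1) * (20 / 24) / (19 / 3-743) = 30937347161 / 226191732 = 136.77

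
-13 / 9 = -1.44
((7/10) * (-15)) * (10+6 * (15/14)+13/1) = -309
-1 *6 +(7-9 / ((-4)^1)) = 13 / 4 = 3.25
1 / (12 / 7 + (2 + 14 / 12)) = 0.20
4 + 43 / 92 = 4.47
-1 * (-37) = 37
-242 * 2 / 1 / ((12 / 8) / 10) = -9680 / 3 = -3226.67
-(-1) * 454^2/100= 51529/25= 2061.16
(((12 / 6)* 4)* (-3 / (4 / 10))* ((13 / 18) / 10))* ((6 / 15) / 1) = -26 / 15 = -1.73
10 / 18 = 0.56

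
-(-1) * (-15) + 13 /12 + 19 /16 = -611 /48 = -12.73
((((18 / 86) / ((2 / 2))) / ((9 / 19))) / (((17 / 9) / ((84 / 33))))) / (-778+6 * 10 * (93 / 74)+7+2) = -177156 / 206356183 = -0.00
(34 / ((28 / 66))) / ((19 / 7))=29.53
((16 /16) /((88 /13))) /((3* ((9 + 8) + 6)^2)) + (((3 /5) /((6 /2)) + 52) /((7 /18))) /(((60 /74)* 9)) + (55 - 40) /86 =18.57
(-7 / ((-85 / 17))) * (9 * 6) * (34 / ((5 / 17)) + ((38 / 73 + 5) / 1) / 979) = 15615157698 / 1786675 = 8739.79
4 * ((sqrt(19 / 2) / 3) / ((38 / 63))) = 21 * sqrt(38) / 19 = 6.81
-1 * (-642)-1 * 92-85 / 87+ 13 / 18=286967 / 522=549.75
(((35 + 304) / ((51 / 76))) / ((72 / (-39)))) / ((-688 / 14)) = 195377 / 35088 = 5.57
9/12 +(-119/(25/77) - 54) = -41977/100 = -419.77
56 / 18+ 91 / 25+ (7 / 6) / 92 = 280021 / 41400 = 6.76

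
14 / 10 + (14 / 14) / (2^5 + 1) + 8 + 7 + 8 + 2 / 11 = 4061 / 165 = 24.61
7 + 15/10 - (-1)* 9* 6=125/2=62.50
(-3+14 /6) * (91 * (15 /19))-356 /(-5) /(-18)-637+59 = -538522 /855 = -629.85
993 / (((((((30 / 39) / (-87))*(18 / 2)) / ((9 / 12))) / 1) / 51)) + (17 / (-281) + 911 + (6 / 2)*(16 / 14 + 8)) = -37480941637 / 78680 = -476371.91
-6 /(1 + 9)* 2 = -6 /5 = -1.20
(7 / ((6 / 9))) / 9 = 7 / 6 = 1.17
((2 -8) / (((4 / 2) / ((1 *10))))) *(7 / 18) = -35 / 3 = -11.67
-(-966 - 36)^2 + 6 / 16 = -8032029 / 8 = -1004003.62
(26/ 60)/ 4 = 13/ 120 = 0.11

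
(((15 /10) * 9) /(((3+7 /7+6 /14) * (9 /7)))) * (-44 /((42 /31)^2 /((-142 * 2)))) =48422 /3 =16140.67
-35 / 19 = -1.84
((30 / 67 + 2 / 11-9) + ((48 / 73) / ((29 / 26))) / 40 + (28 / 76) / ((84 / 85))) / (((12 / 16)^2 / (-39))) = 738339174508 / 1333995795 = 553.48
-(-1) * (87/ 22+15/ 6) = 71/ 11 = 6.45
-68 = -68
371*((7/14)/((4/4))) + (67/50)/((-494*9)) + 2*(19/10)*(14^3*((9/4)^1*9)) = 46980059423/222300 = 211336.30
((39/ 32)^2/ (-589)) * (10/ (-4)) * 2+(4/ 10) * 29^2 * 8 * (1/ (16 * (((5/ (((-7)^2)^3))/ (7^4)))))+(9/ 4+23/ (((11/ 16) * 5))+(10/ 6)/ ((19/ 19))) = 4728306140178786637/ 497587200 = 9502467386.98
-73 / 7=-10.43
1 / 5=0.20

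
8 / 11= 0.73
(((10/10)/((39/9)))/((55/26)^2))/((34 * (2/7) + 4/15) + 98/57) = 31122/7060955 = 0.00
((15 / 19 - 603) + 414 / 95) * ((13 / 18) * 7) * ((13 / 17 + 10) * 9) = -472911894 / 1615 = -292824.70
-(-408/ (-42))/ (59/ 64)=-4352/ 413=-10.54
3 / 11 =0.27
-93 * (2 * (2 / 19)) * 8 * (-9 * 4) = 107136 / 19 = 5638.74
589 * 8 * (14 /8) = 8246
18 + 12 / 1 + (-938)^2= 879874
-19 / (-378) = 19 / 378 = 0.05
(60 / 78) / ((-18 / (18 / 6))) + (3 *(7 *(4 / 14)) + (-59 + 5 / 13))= -2057 / 39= -52.74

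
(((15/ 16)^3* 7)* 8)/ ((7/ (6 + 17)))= 77625/ 512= 151.61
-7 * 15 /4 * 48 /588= -15 /7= -2.14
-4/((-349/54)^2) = -11664/121801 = -0.10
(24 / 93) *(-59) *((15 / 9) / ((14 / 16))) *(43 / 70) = -17.82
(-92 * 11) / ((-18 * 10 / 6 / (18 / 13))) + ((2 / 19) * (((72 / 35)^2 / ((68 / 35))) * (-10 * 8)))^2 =127315640316 / 332287865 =383.15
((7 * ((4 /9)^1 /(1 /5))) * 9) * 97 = 13580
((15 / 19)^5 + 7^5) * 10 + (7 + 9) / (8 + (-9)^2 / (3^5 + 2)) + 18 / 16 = 168076.11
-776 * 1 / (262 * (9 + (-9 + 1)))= -388 / 131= -2.96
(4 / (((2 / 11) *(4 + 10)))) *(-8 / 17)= -88 / 119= -0.74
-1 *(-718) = 718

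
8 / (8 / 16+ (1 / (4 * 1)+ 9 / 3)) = 32 / 15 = 2.13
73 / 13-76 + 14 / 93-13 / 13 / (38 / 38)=-86122 / 1209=-71.23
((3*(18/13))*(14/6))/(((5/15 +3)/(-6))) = -1134/65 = -17.45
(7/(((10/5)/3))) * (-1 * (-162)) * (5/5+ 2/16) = 15309/8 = 1913.62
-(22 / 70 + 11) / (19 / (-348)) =137808 / 665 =207.23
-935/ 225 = -187/ 45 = -4.16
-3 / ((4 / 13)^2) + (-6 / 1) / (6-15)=-1489 / 48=-31.02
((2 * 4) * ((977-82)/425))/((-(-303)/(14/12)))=0.06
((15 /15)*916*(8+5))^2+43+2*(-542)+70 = 141799493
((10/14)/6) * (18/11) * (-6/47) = -0.02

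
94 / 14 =47 / 7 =6.71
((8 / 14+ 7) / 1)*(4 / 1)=30.29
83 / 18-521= -9295 / 18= -516.39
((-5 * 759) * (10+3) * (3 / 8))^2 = 21905480025 / 64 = 342273125.39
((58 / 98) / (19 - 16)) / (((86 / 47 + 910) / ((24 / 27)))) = 1363 / 7087311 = 0.00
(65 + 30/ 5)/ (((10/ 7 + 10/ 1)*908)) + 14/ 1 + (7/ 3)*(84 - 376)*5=-739328429/ 217920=-3392.66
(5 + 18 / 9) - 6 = 1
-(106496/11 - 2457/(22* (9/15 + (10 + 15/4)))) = -4362826/451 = -9673.67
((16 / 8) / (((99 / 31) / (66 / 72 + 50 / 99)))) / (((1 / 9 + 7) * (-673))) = -17453 / 93810816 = -0.00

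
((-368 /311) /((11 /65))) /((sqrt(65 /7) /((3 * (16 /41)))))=-17664 * sqrt(455) /140261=-2.69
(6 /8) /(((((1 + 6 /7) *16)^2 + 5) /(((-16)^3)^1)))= -3.46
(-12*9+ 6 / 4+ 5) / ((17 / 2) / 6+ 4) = -1218 / 65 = -18.74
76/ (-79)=-76/ 79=-0.96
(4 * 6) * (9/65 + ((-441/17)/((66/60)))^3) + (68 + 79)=-133731254207487/425048195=-314626.10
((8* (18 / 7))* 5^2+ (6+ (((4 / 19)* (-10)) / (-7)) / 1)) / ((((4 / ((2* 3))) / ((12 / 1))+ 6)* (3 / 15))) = 6231420 / 14497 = 429.84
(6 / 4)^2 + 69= 285 / 4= 71.25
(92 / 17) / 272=23 / 1156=0.02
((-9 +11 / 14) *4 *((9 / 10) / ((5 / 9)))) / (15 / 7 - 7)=1863 / 170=10.96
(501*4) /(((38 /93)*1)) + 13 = 93433 /19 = 4917.53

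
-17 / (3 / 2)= -34 / 3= -11.33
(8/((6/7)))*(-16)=-448/3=-149.33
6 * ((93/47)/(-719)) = -558/33793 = -0.02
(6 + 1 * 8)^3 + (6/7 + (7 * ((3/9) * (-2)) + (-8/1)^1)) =57376/21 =2732.19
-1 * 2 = -2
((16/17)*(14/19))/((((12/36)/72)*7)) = 6912/323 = 21.40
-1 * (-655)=655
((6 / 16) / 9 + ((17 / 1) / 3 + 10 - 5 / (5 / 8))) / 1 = 185 / 24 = 7.71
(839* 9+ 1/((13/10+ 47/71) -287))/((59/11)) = 1407.81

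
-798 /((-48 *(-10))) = -133 /80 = -1.66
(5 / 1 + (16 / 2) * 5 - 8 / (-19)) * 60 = 51780 / 19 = 2725.26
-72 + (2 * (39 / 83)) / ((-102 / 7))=-101683 / 1411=-72.06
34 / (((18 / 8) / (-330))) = -14960 / 3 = -4986.67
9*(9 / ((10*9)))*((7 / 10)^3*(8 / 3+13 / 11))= 130683 / 110000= 1.19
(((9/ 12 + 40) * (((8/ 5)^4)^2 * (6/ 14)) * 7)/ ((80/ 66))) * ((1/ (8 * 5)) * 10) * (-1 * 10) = -4230217728/ 390625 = -10829.36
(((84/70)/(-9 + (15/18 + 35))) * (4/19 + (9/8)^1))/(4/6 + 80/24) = 261/17480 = 0.01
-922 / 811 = -1.14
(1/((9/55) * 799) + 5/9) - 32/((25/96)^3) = -22613898798/12484375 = -1811.38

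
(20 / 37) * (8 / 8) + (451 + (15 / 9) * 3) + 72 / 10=85792 / 185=463.74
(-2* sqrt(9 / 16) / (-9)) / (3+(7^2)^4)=1 / 34588824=0.00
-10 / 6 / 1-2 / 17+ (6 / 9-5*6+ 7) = -410 / 17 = -24.12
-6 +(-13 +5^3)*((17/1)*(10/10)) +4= 1902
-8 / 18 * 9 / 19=-4 / 19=-0.21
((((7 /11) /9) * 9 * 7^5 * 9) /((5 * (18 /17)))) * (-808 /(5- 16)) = 1335559.23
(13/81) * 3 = 13/27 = 0.48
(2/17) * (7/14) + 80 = 80.06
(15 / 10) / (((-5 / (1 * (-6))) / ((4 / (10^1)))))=18 / 25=0.72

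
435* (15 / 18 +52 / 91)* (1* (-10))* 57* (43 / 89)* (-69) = 7234065225 / 623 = 11611661.68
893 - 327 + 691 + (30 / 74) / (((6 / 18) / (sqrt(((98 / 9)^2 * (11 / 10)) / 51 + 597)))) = sqrt(3157883535) / 1887 + 1257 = 1286.78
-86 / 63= -1.37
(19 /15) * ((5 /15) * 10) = 38 /9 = 4.22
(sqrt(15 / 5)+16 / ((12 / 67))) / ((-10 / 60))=-536 - 6 * sqrt(3)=-546.39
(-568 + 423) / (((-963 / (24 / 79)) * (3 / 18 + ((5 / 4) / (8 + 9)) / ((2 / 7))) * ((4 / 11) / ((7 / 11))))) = 276080 / 1462369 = 0.19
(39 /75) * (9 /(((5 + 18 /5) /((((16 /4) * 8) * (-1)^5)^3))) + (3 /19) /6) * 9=-160486.87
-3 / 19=-0.16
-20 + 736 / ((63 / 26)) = 17876 / 63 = 283.75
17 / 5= 3.40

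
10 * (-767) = -7670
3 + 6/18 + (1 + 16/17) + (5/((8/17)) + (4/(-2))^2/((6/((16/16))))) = 2253/136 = 16.57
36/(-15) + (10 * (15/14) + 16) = 851/35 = 24.31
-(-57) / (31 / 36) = 2052 / 31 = 66.19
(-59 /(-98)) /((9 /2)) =59 /441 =0.13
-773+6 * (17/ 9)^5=-12375245/ 19683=-628.73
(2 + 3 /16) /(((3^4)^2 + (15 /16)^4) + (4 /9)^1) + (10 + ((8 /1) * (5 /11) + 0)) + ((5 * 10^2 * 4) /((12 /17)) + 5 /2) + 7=729703836808231 /255456500178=2856.47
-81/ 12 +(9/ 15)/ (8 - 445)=-59007/ 8740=-6.75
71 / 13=5.46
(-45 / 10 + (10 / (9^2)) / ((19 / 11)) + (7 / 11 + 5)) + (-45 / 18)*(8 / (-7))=963425 / 237006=4.06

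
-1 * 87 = -87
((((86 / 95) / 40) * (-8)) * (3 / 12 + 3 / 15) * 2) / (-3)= 129 / 2375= 0.05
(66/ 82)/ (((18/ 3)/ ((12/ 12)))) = 11/ 82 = 0.13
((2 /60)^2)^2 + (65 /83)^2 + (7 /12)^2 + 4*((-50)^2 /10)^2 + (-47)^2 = 703677119923757 /2790045000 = 252209.95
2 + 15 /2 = 19 /2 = 9.50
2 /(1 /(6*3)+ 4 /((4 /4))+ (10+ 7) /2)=18 /113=0.16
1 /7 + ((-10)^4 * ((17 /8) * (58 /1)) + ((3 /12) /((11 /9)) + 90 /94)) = 17841688889 /14476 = 1232501.30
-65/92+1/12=-0.62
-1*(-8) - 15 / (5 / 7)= -13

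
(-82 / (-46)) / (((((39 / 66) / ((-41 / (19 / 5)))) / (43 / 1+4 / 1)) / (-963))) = 8369211510 / 5681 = 1473193.37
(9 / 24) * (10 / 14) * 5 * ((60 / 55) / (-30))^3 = -3 / 46585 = -0.00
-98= -98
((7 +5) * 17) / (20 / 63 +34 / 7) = 6426 / 163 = 39.42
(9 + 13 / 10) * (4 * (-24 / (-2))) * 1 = 2472 / 5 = 494.40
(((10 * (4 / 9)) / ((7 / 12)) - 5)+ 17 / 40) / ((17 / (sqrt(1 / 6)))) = 2557 * sqrt(6) / 85680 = 0.07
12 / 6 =2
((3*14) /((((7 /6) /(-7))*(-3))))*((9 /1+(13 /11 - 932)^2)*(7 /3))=20548289160 /121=169820571.57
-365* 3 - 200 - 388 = -1683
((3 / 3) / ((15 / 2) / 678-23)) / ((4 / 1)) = -0.01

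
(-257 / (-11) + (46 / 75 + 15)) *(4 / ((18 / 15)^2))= 32156 / 297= 108.27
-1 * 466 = -466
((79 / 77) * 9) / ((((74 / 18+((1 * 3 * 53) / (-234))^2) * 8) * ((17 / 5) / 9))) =48664395 / 72835378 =0.67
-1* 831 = -831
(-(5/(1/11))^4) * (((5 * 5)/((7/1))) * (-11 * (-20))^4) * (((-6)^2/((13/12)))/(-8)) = 28938448935000000000/91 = 318004933351648351.65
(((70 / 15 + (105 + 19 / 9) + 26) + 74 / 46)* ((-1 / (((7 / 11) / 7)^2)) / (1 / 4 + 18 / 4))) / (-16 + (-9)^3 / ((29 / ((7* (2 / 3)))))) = 202490354 / 7602489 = 26.63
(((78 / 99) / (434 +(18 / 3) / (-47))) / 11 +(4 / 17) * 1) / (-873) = -14814979 / 54928737468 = -0.00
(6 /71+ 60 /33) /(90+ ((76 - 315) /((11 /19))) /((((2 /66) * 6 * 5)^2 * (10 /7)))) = -1486000 /202792117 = -0.01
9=9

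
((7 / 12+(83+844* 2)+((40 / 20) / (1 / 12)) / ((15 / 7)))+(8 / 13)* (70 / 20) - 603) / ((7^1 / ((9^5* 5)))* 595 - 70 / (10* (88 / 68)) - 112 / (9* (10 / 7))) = -199605716343 / 2382239314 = -83.79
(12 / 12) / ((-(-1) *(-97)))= -1 / 97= -0.01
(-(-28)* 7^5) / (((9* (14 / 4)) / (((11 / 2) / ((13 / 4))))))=25282.32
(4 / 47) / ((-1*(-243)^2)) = -4 / 2775303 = -0.00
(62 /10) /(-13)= -31 /65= -0.48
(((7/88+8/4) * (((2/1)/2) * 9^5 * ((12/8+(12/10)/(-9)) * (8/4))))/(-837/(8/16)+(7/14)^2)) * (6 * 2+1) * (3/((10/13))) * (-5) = 5759580411/113300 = 50834.78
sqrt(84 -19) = sqrt(65) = 8.06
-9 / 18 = -1 / 2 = -0.50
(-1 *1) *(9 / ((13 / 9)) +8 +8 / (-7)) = -1191 / 91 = -13.09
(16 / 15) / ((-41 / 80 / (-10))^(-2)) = 1681 / 600000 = 0.00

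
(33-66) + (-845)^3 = -603351158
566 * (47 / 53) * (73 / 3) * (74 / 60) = 35926001 / 2385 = 15063.31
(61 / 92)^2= 3721 / 8464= 0.44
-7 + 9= 2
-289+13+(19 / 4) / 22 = -24269 / 88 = -275.78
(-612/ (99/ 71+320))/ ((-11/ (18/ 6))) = 130356/ 251009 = 0.52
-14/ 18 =-7/ 9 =-0.78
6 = 6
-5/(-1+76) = -1/15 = -0.07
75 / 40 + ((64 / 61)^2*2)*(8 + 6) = 973319 / 29768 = 32.70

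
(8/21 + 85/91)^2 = 128881/74529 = 1.73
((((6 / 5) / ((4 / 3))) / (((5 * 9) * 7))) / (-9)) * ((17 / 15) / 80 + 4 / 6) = -817 / 3780000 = -0.00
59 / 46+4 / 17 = 1187 / 782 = 1.52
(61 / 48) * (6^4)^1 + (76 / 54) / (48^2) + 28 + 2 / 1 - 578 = 34183315 / 31104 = 1099.00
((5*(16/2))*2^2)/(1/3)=480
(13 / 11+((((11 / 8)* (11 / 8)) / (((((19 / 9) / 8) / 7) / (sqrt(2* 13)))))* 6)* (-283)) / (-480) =-13 / 5280+2157309* sqrt(26) / 12160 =904.62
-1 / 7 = -0.14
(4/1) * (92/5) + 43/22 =8311/110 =75.55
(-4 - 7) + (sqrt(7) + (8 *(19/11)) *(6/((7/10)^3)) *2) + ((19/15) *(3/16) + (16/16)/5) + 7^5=17282.52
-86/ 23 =-3.74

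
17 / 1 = 17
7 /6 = 1.17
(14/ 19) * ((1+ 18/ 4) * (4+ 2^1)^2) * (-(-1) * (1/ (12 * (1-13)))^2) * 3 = 77/ 3648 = 0.02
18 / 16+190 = 1529 / 8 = 191.12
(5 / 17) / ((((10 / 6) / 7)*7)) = 3 / 17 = 0.18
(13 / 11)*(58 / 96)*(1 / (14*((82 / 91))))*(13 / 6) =63713 / 519552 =0.12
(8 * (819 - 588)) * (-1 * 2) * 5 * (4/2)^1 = -36960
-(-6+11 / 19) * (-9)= -927 / 19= -48.79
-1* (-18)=18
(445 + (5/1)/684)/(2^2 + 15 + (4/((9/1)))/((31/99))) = 9435935/432972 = 21.79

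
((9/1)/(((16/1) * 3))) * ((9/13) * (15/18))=45/416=0.11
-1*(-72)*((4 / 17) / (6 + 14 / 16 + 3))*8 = 13.72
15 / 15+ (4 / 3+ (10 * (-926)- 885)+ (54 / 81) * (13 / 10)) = -50709 / 5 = -10141.80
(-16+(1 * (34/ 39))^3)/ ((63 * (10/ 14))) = -181960/ 533871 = -0.34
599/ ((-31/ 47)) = -28153/ 31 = -908.16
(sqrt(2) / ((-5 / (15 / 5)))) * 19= -57 * sqrt(2) / 5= -16.12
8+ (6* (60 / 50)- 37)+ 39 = 86 / 5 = 17.20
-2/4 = -1/2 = -0.50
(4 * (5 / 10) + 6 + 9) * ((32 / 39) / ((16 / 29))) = 986 / 39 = 25.28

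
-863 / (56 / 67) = -57821 / 56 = -1032.52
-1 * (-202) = 202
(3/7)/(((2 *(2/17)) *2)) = 51/56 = 0.91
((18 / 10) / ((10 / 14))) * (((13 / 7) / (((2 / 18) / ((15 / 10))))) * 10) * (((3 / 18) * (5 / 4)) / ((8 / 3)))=3159 / 64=49.36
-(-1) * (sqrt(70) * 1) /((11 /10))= 10 * sqrt(70) /11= 7.61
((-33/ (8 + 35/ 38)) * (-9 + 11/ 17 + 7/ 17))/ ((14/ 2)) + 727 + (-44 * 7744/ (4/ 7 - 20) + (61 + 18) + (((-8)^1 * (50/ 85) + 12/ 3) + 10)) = 14520682/ 791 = 18357.37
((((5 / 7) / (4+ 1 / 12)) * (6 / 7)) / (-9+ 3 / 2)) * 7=-0.14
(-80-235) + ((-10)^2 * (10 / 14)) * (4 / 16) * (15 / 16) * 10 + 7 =-140.59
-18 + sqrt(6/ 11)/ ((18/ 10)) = -18 + 5 * sqrt(66)/ 99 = -17.59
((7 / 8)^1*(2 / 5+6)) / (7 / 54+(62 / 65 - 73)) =-2808 / 36061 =-0.08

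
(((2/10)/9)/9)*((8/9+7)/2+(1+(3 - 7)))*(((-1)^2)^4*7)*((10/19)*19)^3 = 11900/729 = 16.32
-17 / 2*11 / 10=-187 / 20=-9.35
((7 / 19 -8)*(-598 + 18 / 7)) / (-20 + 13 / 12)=-7252320 / 30191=-240.21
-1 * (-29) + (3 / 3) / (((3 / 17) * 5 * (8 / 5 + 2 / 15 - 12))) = 4449 / 154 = 28.89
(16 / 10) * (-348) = -2784 / 5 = -556.80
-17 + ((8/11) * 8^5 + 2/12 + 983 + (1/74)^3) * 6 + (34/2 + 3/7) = 2322805562279/15601124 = 148887.06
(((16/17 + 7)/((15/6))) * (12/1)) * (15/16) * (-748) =-26730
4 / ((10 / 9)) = 18 / 5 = 3.60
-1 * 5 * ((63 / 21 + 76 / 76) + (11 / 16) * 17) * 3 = -3765 / 16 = -235.31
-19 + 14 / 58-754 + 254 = -15044 / 29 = -518.76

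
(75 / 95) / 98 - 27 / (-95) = 2721 / 9310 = 0.29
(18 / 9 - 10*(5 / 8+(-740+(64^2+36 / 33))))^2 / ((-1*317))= -3556124.00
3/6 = 1/2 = 0.50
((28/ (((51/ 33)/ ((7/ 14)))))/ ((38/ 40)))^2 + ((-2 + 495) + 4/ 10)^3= 1566436599886227/ 13041125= 120115143.43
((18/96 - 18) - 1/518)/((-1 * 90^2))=0.00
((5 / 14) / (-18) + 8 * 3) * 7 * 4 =6043 / 9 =671.44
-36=-36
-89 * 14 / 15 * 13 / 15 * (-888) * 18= 28767648 / 25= 1150705.92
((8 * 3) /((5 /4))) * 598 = 57408 /5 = 11481.60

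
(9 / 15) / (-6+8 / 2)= -3 / 10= -0.30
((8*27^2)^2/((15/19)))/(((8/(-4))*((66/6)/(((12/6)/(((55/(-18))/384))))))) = 1488919117824/3025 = 492204667.05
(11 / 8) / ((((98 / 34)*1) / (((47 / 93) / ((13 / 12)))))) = 8789 / 39494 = 0.22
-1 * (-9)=9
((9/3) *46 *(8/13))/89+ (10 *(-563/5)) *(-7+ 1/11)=99023576/12727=7780.59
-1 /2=-0.50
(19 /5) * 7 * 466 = 61978 /5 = 12395.60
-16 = -16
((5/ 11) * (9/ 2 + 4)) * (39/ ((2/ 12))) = 9945/ 11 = 904.09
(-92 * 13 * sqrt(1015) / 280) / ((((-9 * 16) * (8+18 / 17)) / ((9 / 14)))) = 5083 * sqrt(1015) / 2414720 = 0.07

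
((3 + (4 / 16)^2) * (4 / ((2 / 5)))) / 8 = 245 / 64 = 3.83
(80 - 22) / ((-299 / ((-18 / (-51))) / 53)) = -18444 / 5083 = -3.63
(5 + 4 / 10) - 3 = 12 / 5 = 2.40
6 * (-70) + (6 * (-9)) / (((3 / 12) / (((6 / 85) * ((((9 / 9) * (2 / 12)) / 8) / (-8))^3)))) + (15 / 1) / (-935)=-51473940447 / 122552320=-420.02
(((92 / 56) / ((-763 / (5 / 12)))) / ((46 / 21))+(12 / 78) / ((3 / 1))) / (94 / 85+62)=2058785 / 2553864768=0.00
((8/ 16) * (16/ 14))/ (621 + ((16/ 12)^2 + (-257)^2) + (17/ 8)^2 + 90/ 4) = 2304/ 268929535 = 0.00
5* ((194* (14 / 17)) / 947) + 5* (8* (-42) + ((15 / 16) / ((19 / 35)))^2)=-2476071265465 / 1487805184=-1664.24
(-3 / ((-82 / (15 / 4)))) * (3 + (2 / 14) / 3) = 120 / 287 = 0.42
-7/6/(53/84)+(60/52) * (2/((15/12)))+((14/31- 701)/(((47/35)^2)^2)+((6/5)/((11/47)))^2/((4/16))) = -34770286647580691/315280947098975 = -110.28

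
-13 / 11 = -1.18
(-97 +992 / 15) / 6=-463 / 90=-5.14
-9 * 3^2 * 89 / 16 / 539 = -0.84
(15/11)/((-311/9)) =-135/3421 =-0.04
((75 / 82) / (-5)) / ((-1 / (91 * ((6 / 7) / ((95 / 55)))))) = 6435 / 779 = 8.26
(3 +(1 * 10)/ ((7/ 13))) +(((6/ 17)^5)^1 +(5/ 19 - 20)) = 347479316/ 188840981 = 1.84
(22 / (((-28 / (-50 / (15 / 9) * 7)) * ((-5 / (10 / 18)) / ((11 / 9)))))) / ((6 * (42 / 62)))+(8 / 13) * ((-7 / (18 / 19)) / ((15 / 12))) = -2023459 / 221130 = -9.15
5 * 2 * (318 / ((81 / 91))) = 96460 / 27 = 3572.59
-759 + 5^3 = -634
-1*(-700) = 700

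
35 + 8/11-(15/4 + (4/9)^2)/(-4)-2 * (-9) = 780005/14256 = 54.71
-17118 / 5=-3423.60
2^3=8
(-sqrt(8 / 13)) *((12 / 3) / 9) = -8 *sqrt(26) / 117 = -0.35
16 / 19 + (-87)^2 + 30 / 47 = 6760439 / 893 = 7570.48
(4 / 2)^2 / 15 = 4 / 15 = 0.27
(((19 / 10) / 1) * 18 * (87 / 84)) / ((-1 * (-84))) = 1653 / 3920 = 0.42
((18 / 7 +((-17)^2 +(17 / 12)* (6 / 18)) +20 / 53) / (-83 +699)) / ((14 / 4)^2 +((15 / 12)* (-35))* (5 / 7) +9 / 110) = -19527875 / 778227408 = -0.03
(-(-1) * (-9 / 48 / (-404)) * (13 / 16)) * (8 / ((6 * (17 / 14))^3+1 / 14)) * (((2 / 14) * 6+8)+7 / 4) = 567567 / 6860915456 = 0.00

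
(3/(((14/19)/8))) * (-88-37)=-28500/7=-4071.43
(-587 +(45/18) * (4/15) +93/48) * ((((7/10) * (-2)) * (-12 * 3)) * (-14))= 4123497/10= 412349.70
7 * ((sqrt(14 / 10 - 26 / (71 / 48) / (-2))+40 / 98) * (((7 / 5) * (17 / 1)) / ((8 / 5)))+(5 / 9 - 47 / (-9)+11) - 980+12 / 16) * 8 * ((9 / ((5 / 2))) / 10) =-482026 / 25+7497 * sqrt(1284035) / 8875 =-18323.83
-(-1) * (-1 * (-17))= 17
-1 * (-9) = 9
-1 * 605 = -605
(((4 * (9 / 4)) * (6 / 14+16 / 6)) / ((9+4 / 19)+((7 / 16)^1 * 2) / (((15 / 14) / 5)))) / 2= 22230 / 21217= 1.05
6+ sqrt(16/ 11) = 4*sqrt(11)/ 11+ 6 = 7.21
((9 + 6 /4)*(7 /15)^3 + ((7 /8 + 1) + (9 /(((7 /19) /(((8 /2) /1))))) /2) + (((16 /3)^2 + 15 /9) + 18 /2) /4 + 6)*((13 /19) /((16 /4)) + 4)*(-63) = -1349580901 /76000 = -17757.64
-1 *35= -35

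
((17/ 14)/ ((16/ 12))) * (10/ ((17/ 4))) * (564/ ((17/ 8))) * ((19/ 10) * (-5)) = -642960/ 119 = -5403.03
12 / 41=0.29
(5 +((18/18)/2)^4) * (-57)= -4617/16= -288.56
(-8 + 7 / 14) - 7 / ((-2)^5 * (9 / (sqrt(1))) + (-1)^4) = -613 / 82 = -7.48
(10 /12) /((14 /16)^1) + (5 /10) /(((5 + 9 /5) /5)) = 1885 /1428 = 1.32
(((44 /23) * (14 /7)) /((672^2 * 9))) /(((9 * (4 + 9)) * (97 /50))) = 275 /66305034432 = 0.00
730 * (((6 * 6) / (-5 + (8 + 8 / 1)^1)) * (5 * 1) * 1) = 131400 / 11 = 11945.45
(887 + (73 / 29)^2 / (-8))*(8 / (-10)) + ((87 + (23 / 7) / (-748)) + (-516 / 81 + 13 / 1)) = -365801375867 / 594469260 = -615.34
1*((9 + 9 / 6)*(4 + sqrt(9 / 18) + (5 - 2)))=21*sqrt(2) / 4 + 147 / 2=80.92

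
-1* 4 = -4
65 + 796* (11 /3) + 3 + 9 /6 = 2988.17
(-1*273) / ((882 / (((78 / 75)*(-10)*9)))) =28.97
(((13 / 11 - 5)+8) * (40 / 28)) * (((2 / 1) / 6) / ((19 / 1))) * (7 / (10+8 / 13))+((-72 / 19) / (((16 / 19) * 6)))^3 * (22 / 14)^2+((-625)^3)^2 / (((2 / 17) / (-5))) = -14942865371704101568237547 / 5898816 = -2533197402954101563.47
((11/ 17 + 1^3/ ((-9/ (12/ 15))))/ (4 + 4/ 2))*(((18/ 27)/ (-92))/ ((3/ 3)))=-0.00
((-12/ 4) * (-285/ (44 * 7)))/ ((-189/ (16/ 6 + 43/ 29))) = -34295/ 562716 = -0.06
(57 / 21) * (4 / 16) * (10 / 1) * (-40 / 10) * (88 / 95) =-25.14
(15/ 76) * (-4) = -15/ 19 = -0.79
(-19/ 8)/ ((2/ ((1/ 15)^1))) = -19/ 240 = -0.08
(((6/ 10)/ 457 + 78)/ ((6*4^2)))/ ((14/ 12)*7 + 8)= 178233/ 3546320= 0.05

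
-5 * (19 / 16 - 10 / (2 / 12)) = 4705 / 16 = 294.06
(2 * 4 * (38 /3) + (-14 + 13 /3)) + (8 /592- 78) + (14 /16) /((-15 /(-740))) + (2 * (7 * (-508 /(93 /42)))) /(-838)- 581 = -750186985 /1441779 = -520.32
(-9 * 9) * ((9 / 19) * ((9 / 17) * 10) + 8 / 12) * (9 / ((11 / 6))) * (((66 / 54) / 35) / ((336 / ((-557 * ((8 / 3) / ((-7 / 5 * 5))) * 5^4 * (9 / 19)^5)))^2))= -3905.29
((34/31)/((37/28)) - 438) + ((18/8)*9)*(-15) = -3399341/4588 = -740.92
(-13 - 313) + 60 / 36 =-973 / 3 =-324.33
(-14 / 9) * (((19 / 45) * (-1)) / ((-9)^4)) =266 / 2657205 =0.00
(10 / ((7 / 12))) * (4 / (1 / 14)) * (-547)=-525120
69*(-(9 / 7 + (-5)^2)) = -12696 / 7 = -1813.71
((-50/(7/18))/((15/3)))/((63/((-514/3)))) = 10280/147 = 69.93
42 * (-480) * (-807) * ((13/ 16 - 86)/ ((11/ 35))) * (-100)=4850739810000/ 11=440976346363.64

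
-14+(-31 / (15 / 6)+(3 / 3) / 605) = -15971 / 605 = -26.40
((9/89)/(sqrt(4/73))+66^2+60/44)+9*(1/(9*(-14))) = 9*sqrt(73)/178+671023/154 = 4357.72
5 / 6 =0.83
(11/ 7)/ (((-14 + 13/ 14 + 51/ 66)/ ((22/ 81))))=-2662/ 76707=-0.03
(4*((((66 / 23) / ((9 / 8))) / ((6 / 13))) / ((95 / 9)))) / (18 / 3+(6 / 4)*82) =4576 / 281865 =0.02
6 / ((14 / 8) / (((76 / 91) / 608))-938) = 1 / 56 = 0.02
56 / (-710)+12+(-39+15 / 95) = -181582 / 6745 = -26.92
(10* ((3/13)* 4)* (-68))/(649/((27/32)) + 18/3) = -0.81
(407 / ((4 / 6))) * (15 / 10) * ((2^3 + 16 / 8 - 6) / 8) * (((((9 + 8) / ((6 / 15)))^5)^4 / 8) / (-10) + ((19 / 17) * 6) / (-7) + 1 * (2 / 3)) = -33790326642293108364053548261587366033699669 / 15971909632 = -2115609681048632943082604000000000.00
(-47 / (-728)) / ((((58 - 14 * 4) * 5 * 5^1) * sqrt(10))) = 47 * sqrt(10) / 364000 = 0.00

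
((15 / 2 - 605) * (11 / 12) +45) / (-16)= 12065 / 384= 31.42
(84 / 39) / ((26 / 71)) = 994 / 169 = 5.88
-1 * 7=-7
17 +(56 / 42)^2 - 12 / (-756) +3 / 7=173 / 9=19.22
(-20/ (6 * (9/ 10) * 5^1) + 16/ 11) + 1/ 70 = 15137/ 20790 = 0.73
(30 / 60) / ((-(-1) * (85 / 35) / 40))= 140 / 17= 8.24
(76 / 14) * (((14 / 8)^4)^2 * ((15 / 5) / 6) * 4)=15647317 / 16384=955.04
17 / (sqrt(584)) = 17*sqrt(146) / 292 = 0.70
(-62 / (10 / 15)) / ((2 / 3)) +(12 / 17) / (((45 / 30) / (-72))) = -5895 / 34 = -173.38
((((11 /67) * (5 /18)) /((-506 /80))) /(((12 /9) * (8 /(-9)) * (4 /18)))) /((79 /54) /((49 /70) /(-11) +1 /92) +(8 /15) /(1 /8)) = -24330375 /20848078048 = -0.00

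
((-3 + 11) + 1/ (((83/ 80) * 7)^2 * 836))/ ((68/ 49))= 141100898/ 24476617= 5.76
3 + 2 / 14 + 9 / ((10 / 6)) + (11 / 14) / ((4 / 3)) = 2557 / 280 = 9.13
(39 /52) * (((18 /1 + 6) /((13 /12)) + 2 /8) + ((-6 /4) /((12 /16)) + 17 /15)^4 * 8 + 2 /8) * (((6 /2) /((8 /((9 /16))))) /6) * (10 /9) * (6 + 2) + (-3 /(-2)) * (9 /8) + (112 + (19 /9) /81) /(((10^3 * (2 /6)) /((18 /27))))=1255340423 /151632000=8.28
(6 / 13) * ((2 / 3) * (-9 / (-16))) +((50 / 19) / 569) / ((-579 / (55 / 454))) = 12788227967 / 73887952476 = 0.17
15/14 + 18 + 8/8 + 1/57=16031/798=20.09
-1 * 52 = -52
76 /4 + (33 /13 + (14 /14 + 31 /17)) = 5384 /221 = 24.36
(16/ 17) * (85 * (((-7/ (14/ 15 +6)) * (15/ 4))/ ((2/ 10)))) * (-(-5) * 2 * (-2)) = 30288.46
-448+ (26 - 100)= -522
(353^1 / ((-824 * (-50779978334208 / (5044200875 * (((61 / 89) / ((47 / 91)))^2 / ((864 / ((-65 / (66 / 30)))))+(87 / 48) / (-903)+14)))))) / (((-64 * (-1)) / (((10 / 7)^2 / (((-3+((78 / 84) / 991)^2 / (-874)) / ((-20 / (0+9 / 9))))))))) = 9520282117055912304902105086104078125 / 75505120931050016363073123435808070565888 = 0.00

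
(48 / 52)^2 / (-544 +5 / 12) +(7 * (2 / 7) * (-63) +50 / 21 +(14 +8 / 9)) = -7551459814 / 69450381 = -108.73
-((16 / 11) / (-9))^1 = 16 / 99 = 0.16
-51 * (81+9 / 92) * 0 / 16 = 0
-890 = -890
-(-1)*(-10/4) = -5/2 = -2.50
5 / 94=0.05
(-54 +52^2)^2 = 7022500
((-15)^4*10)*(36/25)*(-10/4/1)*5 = -9112500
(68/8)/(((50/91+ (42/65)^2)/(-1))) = -502775/57196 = -8.79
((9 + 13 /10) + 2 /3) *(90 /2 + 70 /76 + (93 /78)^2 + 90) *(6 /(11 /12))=1741096623 /176605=9858.71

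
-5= -5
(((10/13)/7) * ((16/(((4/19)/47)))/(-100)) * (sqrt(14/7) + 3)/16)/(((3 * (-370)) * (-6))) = -893/8080800-893 * sqrt(2)/24242400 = -0.00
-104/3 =-34.67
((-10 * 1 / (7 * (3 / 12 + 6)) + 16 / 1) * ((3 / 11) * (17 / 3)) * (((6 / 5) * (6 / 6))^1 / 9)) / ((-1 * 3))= -6256 / 5775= -1.08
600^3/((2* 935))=21600000/187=115508.02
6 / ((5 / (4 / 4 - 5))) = -24 / 5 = -4.80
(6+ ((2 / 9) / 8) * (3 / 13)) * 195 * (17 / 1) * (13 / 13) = 79645 / 4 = 19911.25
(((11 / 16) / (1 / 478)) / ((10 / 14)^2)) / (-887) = -128821 / 177400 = -0.73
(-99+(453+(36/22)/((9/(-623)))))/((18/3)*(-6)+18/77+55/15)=-55608/7415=-7.50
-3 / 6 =-1 / 2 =-0.50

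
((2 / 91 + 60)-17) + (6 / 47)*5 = 43.66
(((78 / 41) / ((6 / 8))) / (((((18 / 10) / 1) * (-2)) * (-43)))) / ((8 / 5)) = 325 / 31734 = 0.01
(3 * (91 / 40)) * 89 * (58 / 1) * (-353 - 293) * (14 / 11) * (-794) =1264945214442 / 55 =22999003898.95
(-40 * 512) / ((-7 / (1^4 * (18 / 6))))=61440 / 7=8777.14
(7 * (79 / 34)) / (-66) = -553 / 2244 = -0.25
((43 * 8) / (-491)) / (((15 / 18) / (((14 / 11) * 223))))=-6443808 / 27005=-238.62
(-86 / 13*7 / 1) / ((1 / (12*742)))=-412323.69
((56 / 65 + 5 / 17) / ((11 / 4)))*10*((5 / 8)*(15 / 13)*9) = 861975 / 31603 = 27.28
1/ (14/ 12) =6/ 7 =0.86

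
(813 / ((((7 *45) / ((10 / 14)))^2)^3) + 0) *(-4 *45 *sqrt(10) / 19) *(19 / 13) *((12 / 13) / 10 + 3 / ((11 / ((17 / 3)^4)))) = -5886821348 *sqrt(10) / 13674483343667765619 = -0.00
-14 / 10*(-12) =84 / 5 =16.80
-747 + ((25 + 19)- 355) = -1058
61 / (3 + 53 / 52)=3172 / 209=15.18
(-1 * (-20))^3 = 8000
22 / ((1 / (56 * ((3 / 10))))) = 369.60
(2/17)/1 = 2/17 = 0.12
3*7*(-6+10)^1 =84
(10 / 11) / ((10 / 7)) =7 / 11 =0.64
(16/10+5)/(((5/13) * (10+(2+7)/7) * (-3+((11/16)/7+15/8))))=-336336/227125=-1.48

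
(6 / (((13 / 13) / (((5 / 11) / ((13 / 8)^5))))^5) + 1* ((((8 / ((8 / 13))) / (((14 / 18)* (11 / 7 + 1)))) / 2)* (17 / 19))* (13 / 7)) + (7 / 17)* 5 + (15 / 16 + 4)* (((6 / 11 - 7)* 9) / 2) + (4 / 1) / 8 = -11137444225205741824141043616467762511881 / 82223843574945848866616082061129360736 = -135.45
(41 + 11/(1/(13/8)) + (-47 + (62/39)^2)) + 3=17.40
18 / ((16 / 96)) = 108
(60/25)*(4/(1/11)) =528/5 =105.60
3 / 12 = 1 / 4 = 0.25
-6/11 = -0.55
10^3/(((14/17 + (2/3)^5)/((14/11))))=28917000/21703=1332.40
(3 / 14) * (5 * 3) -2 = 1.21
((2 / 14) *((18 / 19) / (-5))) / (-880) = 9 / 292600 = 0.00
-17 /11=-1.55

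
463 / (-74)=-463 / 74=-6.26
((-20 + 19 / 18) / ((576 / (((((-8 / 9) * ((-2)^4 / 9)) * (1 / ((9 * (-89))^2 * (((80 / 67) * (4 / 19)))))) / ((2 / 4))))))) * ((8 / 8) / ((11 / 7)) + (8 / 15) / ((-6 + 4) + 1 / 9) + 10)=127347101 / 19083266863200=0.00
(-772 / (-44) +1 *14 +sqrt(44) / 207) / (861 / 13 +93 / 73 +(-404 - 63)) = -329303 / 4170331 - 1898 *sqrt(11) / 78478047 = -0.08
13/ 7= 1.86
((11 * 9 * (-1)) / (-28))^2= 9801 / 784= 12.50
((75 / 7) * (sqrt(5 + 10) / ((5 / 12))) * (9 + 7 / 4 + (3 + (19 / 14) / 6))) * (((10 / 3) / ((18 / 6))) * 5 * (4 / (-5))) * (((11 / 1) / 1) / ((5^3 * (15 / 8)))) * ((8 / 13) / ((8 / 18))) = -1652992 * sqrt(15) / 15925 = -402.01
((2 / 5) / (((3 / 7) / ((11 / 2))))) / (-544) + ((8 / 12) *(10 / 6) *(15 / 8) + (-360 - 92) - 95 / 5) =-1275479 / 2720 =-468.93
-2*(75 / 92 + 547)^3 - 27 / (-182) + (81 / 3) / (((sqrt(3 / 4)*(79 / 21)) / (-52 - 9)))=-11649496368822965 / 35430304 - 23058*sqrt(3) / 79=-328800855.91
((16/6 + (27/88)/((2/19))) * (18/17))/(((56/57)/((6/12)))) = 71991/23936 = 3.01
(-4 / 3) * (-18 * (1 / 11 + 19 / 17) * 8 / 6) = 7232 / 187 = 38.67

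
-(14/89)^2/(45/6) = -392/118815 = -0.00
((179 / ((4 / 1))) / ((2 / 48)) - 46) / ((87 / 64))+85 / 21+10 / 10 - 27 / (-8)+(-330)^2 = 534286187 / 4872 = 109664.65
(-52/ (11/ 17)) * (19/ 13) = -1292/ 11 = -117.45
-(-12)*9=108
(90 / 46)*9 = 405 / 23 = 17.61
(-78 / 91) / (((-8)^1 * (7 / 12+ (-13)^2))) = 9 / 14245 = 0.00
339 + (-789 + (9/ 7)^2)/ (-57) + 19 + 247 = 618.81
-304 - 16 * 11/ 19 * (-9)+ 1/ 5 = -220.43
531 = 531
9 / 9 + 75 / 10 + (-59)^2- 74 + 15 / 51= 116137 / 34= 3415.79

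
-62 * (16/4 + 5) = -558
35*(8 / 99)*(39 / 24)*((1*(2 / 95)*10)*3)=1820 / 627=2.90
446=446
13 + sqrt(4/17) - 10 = 2 * sqrt(17)/17 + 3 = 3.49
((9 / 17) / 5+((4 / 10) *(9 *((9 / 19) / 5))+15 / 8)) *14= 1049979 / 32300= 32.51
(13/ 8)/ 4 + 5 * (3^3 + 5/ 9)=39797/ 288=138.18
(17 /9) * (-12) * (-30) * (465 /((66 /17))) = 895900 /11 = 81445.45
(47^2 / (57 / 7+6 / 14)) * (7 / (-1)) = -108241 / 60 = -1804.02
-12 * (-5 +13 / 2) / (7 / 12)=-216 / 7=-30.86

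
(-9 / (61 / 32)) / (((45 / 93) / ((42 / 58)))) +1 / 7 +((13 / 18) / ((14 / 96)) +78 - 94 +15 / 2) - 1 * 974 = -365720927 / 371490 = -984.47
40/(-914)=-20/457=-0.04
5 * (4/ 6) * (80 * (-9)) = -2400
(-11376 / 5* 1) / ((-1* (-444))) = -948 / 185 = -5.12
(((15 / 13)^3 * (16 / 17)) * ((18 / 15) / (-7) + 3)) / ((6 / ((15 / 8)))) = 334125 / 261443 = 1.28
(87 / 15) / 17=29 / 85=0.34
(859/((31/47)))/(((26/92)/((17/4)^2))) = 268359331/3224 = 83238.01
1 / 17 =0.06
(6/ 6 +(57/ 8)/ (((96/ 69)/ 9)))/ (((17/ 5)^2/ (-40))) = -1506875/ 9248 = -162.94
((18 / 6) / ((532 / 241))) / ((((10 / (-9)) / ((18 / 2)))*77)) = -58563 / 409640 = -0.14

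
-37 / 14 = -2.64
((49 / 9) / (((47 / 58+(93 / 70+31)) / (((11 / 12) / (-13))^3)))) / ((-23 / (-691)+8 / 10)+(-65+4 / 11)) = 2515827816425 / 2786782145508301824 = 0.00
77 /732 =0.11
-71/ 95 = -0.75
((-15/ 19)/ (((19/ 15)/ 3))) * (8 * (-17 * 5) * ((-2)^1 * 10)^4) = 73440000000/ 361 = 203434903.05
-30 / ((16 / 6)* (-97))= 45 / 388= 0.12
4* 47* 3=564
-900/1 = -900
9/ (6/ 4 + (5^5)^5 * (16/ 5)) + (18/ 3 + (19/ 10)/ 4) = 494003295898437501497/ 76293945312500000120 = 6.48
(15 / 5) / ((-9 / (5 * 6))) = -10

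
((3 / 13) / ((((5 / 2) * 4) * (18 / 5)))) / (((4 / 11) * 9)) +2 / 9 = 1259 / 5616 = 0.22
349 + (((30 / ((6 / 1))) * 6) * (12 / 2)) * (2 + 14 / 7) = 1069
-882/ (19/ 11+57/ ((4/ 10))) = -19404/ 3173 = -6.12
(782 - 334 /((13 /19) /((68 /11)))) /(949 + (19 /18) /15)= -86319540 /36643607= -2.36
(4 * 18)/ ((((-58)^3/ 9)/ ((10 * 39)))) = -1.30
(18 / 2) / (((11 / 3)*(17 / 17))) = 27 / 11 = 2.45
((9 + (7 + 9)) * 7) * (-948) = -165900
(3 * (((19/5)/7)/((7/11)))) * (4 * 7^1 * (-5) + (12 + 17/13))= -1032669/3185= -324.23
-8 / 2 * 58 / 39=-232 / 39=-5.95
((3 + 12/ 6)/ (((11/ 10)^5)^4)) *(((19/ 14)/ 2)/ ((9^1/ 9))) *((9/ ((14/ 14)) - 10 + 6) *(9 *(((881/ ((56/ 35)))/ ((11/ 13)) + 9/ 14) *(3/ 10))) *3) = 4824416320312500000000000000/ 362612247268649844959339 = 13304.61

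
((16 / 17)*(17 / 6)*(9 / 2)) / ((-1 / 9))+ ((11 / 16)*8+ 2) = -201 / 2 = -100.50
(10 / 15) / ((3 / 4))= 8 / 9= 0.89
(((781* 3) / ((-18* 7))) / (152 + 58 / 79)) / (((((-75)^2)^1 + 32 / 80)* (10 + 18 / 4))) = -28045 / 18789332058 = -0.00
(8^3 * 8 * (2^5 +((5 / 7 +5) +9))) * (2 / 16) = 167424 / 7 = 23917.71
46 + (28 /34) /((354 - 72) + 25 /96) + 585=41524409 /65807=631.00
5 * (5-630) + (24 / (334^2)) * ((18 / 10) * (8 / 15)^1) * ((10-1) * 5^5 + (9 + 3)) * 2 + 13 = -3100.38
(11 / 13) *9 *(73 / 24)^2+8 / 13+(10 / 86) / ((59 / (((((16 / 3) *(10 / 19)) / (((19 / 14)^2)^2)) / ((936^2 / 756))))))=43459984391406701 / 611501687739072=71.07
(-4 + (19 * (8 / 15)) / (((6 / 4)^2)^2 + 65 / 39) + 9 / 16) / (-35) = 0.06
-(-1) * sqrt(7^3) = 7 * sqrt(7) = 18.52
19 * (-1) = -19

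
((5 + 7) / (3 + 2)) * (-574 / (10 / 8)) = -1102.08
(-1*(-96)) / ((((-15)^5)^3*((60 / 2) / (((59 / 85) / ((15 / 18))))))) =-0.00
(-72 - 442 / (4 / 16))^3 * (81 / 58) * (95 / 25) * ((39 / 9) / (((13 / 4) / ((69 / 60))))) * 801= -1177500721489920 / 29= -40603473154824.83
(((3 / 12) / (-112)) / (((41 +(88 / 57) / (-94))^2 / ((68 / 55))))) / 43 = -0.00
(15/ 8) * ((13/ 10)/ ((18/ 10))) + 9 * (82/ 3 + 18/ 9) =12737/ 48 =265.35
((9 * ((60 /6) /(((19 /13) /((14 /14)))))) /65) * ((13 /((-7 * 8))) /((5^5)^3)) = -117 /16235351562500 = -0.00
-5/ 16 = -0.31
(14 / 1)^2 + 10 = 206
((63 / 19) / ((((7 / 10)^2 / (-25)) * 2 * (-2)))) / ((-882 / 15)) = -9375 / 13034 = -0.72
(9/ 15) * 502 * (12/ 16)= 2259/ 10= 225.90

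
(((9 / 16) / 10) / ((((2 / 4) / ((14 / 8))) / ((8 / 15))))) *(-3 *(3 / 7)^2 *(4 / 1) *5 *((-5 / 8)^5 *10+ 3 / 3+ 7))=-9351207 / 1146880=-8.15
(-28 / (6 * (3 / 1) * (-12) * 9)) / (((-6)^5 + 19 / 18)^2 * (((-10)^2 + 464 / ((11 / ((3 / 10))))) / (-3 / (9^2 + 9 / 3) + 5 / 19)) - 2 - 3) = 46585 / 96839803497993558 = 0.00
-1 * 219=-219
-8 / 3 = -2.67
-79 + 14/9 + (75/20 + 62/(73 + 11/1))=-18385/252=-72.96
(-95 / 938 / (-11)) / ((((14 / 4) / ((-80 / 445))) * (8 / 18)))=-3420 / 3214057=-0.00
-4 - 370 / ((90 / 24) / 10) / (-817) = -6844 / 2451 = -2.79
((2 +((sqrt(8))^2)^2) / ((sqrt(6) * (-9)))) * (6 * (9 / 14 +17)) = -2717 * sqrt(6) / 21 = -316.92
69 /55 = 1.25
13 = 13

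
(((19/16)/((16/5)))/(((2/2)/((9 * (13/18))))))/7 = 1235/3584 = 0.34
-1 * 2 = -2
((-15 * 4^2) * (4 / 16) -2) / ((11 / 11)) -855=-917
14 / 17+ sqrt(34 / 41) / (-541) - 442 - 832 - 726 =-33986 / 17 - sqrt(1394) / 22181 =-1999.18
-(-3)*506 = 1518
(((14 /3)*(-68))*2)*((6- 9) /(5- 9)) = -476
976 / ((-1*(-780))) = 244 / 195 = 1.25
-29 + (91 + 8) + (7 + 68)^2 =5695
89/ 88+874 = 77001/ 88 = 875.01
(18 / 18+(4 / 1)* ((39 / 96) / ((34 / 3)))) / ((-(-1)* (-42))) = -311 / 11424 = -0.03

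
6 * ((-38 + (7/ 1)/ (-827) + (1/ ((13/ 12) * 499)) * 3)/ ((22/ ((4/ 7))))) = -349501884/ 59012239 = -5.92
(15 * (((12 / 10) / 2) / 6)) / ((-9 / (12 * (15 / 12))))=-5 / 2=-2.50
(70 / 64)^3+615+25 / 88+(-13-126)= 172147273 / 360448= 477.59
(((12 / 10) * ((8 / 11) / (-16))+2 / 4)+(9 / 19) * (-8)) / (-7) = 6989 / 14630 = 0.48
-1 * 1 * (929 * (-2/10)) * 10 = 1858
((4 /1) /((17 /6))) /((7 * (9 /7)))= 8 /51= 0.16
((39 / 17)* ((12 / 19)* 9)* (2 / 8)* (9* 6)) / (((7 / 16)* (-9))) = -44.71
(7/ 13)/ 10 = 7/ 130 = 0.05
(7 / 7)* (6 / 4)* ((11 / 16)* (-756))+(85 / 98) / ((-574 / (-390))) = -87644631 / 112504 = -779.04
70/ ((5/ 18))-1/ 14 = 3527/ 14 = 251.93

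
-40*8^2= -2560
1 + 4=5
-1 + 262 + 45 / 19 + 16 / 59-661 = -445441 / 1121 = -397.36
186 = 186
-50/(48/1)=-25/24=-1.04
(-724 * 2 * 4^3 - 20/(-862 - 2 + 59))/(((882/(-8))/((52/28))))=258616592/165669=1561.04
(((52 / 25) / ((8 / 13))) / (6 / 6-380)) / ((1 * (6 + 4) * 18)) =-169 / 3411000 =-0.00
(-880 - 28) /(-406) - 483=-97595 /203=-480.76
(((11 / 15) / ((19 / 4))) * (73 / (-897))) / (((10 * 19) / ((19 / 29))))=-1606 / 37068525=-0.00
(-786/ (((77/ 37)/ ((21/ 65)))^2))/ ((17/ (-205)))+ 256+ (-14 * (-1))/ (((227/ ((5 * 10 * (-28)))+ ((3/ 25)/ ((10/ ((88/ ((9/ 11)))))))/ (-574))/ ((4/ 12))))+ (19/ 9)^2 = 460.50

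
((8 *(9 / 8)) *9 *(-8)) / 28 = -23.14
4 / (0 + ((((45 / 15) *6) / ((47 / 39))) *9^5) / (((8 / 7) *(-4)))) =-3008 / 145083393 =-0.00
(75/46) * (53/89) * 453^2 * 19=15498409725/4094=3785639.89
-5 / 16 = -0.31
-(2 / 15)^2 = -4 / 225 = -0.02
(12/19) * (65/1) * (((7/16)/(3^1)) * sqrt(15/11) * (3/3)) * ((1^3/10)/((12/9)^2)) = 819 * sqrt(165)/26752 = 0.39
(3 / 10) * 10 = 3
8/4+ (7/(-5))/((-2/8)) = 38/5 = 7.60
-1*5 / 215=-1 / 43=-0.02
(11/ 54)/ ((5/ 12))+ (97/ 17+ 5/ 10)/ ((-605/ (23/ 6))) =166457/ 370260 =0.45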